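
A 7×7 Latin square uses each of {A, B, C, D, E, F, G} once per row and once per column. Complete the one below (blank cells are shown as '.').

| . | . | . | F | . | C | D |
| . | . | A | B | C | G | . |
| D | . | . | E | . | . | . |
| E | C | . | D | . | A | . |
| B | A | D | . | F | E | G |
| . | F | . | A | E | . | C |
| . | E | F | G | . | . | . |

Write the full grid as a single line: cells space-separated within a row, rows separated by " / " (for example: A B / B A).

row 2 has {A,B,C,G}; column 1 has {B,D,E} — only F is left for (r2,c1).
row 2 has {A,B,C,F,G}; column 2 has {A,C,E,F} — only D is left for (r2,c2).
row 2 has {A,B,C,D,F,G}; column 7 has {C,D,G} — only E is left for (r2,c7).
row 5 has {A,B,D,E,F,G}; column 4 has {A,B,D,E,F,G} — only C is left for (r5,c4).
row 6 has {A,C,E,F}; column 1 has {B,D,E,F} — only G is left for (r6,c1).
row 6 has {A,C,E,F,G}; column 3 has {A,D,F} — only B is left for (r6,c3).
row 6 has {A,B,C,E,F,G}; column 6 has {A,C,E,G} — only D is left for (r6,c6).
row 7 has {E,F,G}; column 6 has {A,C,D,E,G} — only B is left for (r7,c6).
row 7 has {B,E,F,G}; column 7 has {C,D,E,G} — only A is left for (r7,c7).
row 1 has {C,D,F}; column 1 has {B,D,E,F,G} — only A is left for (r1,c1).
row 3 has {D,E}; column 6 has {A,B,C,D,E,G} — only F is left for (r3,c6).
row 3 has {D,E,F}; column 7 has {A,C,D,E,G} — only B is left for (r3,c7).
row 4 has {A,C,D,E}; column 3 has {A,B,D,F} — only G is left for (r4,c3).
row 4 has {A,C,D,E,G}; column 5 has {C,E,F} — only B is left for (r4,c5).
row 4 has {A,B,C,D,E,G}; column 7 has {A,B,C,D,E,G} — only F is left for (r4,c7).
row 7 has {A,B,E,F,G}; column 1 has {A,B,D,E,F,G} — only C is left for (r7,c1).
row 7 has {A,B,C,E,F,G}; column 5 has {B,C,E,F} — only D is left for (r7,c5).
row 1 has {A,C,D,F}; column 3 has {A,B,D,F,G} — only E is left for (r1,c3).
row 1 has {A,C,D,E,F}; column 5 has {B,C,D,E,F} — only G is left for (r1,c5).
row 3 has {B,D,E,F}; column 2 has {A,C,D,E,F} — only G is left for (r3,c2).
row 3 has {B,D,E,F,G}; column 3 has {A,B,D,E,F,G} — only C is left for (r3,c3).
row 3 has {B,C,D,E,F,G}; column 5 has {B,C,D,E,F,G} — only A is left for (r3,c5).
row 1 has {A,C,D,E,F,G}; column 2 has {A,C,D,E,F,G} — only B is left for (r1,c2).

A B E F G C D / F D A B C G E / D G C E A F B / E C G D B A F / B A D C F E G / G F B A E D C / C E F G D B A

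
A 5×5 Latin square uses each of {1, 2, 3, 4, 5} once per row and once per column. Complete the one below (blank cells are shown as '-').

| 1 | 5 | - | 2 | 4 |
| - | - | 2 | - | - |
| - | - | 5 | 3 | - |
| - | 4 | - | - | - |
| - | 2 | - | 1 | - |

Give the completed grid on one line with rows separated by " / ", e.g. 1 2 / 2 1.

1 5 3 2 4 / 5 3 2 4 1 / 4 1 5 3 2 / 2 4 1 5 3 / 3 2 4 1 5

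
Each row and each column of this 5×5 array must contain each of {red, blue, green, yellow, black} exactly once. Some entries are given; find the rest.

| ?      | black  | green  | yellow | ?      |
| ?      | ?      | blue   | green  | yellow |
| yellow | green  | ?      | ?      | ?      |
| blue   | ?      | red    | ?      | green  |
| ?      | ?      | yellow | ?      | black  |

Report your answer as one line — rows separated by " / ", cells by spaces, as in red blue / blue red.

red black green yellow blue / black red blue green yellow / yellow green black blue red / blue yellow red black green / green blue yellow red black

(r1,c1) = red
(r1,c5) = blue
(r2,c1) = black
(r2,c2) = red
(r3,c3) = black
(r3,c5) = red
(r4,c2) = yellow
(r4,c4) = black
(r5,c1) = green
(r5,c2) = blue
(r5,c4) = red
(r3,c4) = blue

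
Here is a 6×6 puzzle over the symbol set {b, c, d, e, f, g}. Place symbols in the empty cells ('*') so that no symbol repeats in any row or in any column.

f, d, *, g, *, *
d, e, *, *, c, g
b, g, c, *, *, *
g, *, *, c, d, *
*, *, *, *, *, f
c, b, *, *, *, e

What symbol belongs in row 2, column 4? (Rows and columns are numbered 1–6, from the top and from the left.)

b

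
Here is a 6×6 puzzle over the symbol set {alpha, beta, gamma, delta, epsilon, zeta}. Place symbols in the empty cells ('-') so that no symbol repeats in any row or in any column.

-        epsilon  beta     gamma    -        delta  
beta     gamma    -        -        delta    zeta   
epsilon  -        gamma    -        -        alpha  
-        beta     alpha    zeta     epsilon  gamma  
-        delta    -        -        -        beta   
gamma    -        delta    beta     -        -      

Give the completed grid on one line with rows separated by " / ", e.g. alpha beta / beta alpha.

At row 2, column 3: row 2 has {beta,gamma,delta,zeta}; column 3 has {alpha,beta,gamma,delta}; that leaves epsilon.
At row 2, column 4: row 2 has {beta,gamma,delta,epsilon,zeta}; column 4 has {beta,gamma,zeta}; that leaves alpha.
At row 3, column 2: row 3 has {alpha,gamma,epsilon}; column 2 has {beta,gamma,delta,epsilon}; that leaves zeta.
At row 3, column 4: row 3 has {alpha,gamma,epsilon,zeta}; column 4 has {alpha,beta,gamma,zeta}; that leaves delta.
At row 3, column 5: row 3 has {alpha,gamma,delta,epsilon,zeta}; column 5 has {delta,epsilon}; that leaves beta.
At row 4, column 1: row 4 has {alpha,beta,gamma,epsilon,zeta}; column 1 has {beta,gamma,epsilon}; that leaves delta.
At row 5, column 3: row 5 has {beta,delta}; column 3 has {alpha,beta,gamma,delta,epsilon}; that leaves zeta.
At row 5, column 4: row 5 has {beta,delta,zeta}; column 4 has {alpha,beta,gamma,delta,zeta}; that leaves epsilon.
At row 6, column 2: row 6 has {beta,gamma,delta}; column 2 has {beta,gamma,delta,epsilon,zeta}; that leaves alpha.
At row 6, column 5: row 6 has {alpha,beta,gamma,delta}; column 5 has {beta,delta,epsilon}; that leaves zeta.
At row 6, column 6: row 6 has {alpha,beta,gamma,delta,zeta}; column 6 has {alpha,beta,gamma,delta,zeta}; that leaves epsilon.
At row 1, column 5: row 1 has {beta,gamma,delta,epsilon}; column 5 has {beta,delta,epsilon,zeta}; that leaves alpha.
At row 5, column 1: row 5 has {beta,delta,epsilon,zeta}; column 1 has {beta,gamma,delta,epsilon}; that leaves alpha.
At row 5, column 5: row 5 has {alpha,beta,delta,epsilon,zeta}; column 5 has {alpha,beta,delta,epsilon,zeta}; that leaves gamma.
At row 1, column 1: row 1 has {alpha,beta,gamma,delta,epsilon}; column 1 has {alpha,beta,gamma,delta,epsilon}; that leaves zeta.

zeta epsilon beta gamma alpha delta / beta gamma epsilon alpha delta zeta / epsilon zeta gamma delta beta alpha / delta beta alpha zeta epsilon gamma / alpha delta zeta epsilon gamma beta / gamma alpha delta beta zeta epsilon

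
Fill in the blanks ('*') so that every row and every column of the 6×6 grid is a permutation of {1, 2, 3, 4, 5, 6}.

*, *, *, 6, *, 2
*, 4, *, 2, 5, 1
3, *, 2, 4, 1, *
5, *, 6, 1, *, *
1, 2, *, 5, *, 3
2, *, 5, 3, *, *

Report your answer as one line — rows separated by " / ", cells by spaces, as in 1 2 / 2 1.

4 5 1 6 3 2 / 6 4 3 2 5 1 / 3 6 2 4 1 5 / 5 3 6 1 2 4 / 1 2 4 5 6 3 / 2 1 5 3 4 6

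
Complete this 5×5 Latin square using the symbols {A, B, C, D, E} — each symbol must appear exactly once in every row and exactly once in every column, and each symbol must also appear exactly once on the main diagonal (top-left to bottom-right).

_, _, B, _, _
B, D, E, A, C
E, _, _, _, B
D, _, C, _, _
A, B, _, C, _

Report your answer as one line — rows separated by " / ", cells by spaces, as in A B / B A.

C A B E D / B D E A C / E C A D B / D E C B A / A B D C E

(r1,c1): row 1 has {B}; column 1 has {A,B,D,E}; the diagonal has {D}, so it must be C.
(r3,c3): row 3 has {B,E}; column 3 has {B,C,E}; the diagonal has {C,D}, so it must be A.
(r3,c4): row 3 has {A,B,E}; column 4 has {A,C}, so it must be D.
(r5,c3): row 5 has {A,B,C}; column 3 has {A,B,C,E}, so it must be D.
(r5,c5): row 5 has {A,B,C,D}; column 5 has {B,C}; the diagonal has {A,C,D}, so it must be E.
(r1,c4): row 1 has {B,C}; column 4 has {A,C,D}, so it must be E.
(r3,c2): row 3 has {A,B,D,E}; column 2 has {B,D}, so it must be C.
(r4,c4): row 4 has {C,D}; column 4 has {A,C,D,E}; the diagonal has {A,C,D,E}, so it must be B.
(r4,c5): row 4 has {B,C,D}; column 5 has {B,C,E}, so it must be A.
(r1,c2): row 1 has {B,C,E}; column 2 has {B,C,D}, so it must be A.
(r1,c5): row 1 has {A,B,C,E}; column 5 has {A,B,C,E}, so it must be D.
(r4,c2): row 4 has {A,B,C,D}; column 2 has {A,B,C,D}, so it must be E.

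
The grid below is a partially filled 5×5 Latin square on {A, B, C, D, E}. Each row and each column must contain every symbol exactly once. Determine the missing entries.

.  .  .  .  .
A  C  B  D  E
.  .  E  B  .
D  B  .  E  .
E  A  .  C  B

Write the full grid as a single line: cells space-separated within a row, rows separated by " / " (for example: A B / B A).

B E C A D / A C B D E / C D E B A / D B A E C / E A D C B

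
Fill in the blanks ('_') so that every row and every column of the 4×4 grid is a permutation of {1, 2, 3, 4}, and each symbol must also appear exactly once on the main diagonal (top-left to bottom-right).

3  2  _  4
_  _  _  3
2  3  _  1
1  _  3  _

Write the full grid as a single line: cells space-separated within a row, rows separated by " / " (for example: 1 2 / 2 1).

row 1 has {2,3,4}; column 3 has {3} — only 1 is left for (r1,c3).
row 2 has {3}; column 1 has {1,2,3} — only 4 is left for (r2,c1).
row 2 has {3,4}; column 2 has {2,3}; the diagonal has {3} — only 1 is left for (r2,c2).
row 2 has {1,3,4}; column 3 has {1,3} — only 2 is left for (r2,c3).
row 3 has {1,2,3}; column 3 has {1,2,3}; the diagonal has {1,3} — only 4 is left for (r3,c3).
row 4 has {1,3}; column 2 has {1,2,3} — only 4 is left for (r4,c2).
row 4 has {1,3,4}; column 4 has {1,3,4}; the diagonal has {1,3,4} — only 2 is left for (r4,c4).

3 2 1 4 / 4 1 2 3 / 2 3 4 1 / 1 4 3 2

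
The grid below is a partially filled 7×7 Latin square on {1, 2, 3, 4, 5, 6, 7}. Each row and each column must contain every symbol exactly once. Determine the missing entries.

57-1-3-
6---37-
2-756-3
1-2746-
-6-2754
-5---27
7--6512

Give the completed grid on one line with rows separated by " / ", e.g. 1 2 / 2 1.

5 7 4 1 2 3 6 / 6 2 5 4 3 7 1 / 2 1 7 5 6 4 3 / 1 3 2 7 4 6 5 / 3 6 1 2 7 5 4 / 4 5 6 3 1 2 7 / 7 4 3 6 5 1 2

Cell (r1,c5): row 1 has {1,3,5,7}; column 5 has {3,4,5,6,7} → 2.
Cell (r1,c7): row 1 has {1,2,3,5,7}; column 7 has {2,3,4,7} → 6.
Cell (r2,c4): row 2 has {3,6,7}; column 4 has {1,2,5,6,7} → 4.
Cell (r3,c6): row 3 has {2,3,5,6,7}; column 6 has {1,2,3,5,6,7} → 4.
Cell (r4,c2): row 4 has {1,2,4,6,7}; column 2 has {5,6,7} → 3.
Cell (r4,c7): row 4 has {1,2,3,4,6,7}; column 7 has {2,3,4,6,7} → 5.
Cell (r5,c1): row 5 has {2,4,5,6,7}; column 1 has {1,2,5,6,7} → 3.
Cell (r5,c3): row 5 has {2,3,4,5,6,7}; column 3 has {2,7} → 1.
Cell (r6,c1): row 6 has {2,5,7}; column 1 has {1,2,3,5,6,7} → 4.
Cell (r6,c4): row 6 has {2,4,5,7}; column 4 has {1,2,4,5,6,7} → 3.
Cell (r6,c5): row 6 has {2,3,4,5,7}; column 5 has {2,3,4,5,6,7} → 1.
Cell (r7,c2): row 7 has {1,2,5,6,7}; column 2 has {3,5,6,7} → 4.
Cell (r7,c3): row 7 has {1,2,4,5,6,7}; column 3 has {1,2,7} → 3.
Cell (r1,c3): row 1 has {1,2,3,5,6,7}; column 3 has {1,2,3,7} → 4.
Cell (r2,c3): row 2 has {3,4,6,7}; column 3 has {1,2,3,4,7} → 5.
Cell (r2,c7): row 2 has {3,4,5,6,7}; column 7 has {2,3,4,5,6,7} → 1.
Cell (r3,c2): row 3 has {2,3,4,5,6,7}; column 2 has {3,4,5,6,7} → 1.
Cell (r6,c3): row 6 has {1,2,3,4,5,7}; column 3 has {1,2,3,4,5,7} → 6.
Cell (r2,c2): row 2 has {1,3,4,5,6,7}; column 2 has {1,3,4,5,6,7} → 2.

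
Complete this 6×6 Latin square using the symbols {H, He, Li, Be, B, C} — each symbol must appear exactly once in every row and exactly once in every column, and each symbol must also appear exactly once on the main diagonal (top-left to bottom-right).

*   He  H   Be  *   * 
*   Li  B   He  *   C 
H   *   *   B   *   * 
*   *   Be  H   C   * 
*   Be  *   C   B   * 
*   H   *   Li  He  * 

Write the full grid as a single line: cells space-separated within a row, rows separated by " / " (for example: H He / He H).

C He H Be Li B / Be Li B He H C / H C He B Be Li / Li B Be H C He / He Be Li C B H / B H C Li He Be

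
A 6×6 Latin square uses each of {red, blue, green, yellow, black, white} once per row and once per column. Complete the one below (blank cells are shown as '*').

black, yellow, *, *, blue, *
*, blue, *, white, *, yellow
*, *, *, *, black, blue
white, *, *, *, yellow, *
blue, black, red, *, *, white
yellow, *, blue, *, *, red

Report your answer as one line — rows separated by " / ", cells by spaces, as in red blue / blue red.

black yellow white red blue green / green blue black white red yellow / red white yellow green black blue / white red green blue yellow black / blue black red yellow green white / yellow green blue black white red

(r1,c6) = green
(r4,c6) = black
(r5,c5) = green
(r6,c5) = white
(r1,c3) = white
(r1,c4) = red
(r2,c5) = red
(r4,c3) = green
(r4,c4) = blue
(r5,c4) = yellow
(r6,c2) = green
(r6,c4) = black
(r2,c1) = green
(r2,c3) = black
(r3,c1) = red
(r3,c2) = white
(r3,c3) = yellow
(r3,c4) = green
(r4,c2) = red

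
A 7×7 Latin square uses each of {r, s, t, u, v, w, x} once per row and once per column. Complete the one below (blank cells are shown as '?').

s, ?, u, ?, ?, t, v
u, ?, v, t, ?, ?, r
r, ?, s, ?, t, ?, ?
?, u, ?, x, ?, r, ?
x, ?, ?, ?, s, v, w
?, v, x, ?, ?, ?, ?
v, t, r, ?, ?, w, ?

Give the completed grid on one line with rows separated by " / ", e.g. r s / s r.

Cell (r5,c2): row 5 has {s,v,w,x}; column 2 has {t,u,v} → r.
Cell (r5,c3): row 5 has {r,s,v,w,x}; column 3 has {r,s,u,v,x} → t.
Cell (r5,c4): row 5 has {r,s,t,v,w,x}; column 4 has {t,x} → u.
Cell (r7,c4): row 7 has {r,t,v,w}; column 4 has {t,u,x} → s.
Cell (r4,c3): row 4 has {r,u,x}; column 3 has {r,s,t,u,v,x} → w.
Cell (r4,c5): row 4 has {r,u,w,x}; column 5 has {s,t} → v.
Cell (r4,c1): row 4 has {r,u,v,w,x}; column 1 has {r,s,u,v,x} → t.
Cell (r4,c7): row 4 has {r,t,u,v,w,x}; column 7 has {r,v,w} → s.
Cell (r6,c1): row 6 has {v,x}; column 1 has {r,s,t,u,v,x} → w.
Cell (r6,c4): row 6 has {v,w,x}; column 4 has {s,t,u,x} → r.
Cell (r6,c5): row 6 has {r,v,w,x}; column 5 has {s,t,v} → u.
Cell (r6,c6): row 6 has {r,u,v,w,x}; column 6 has {r,t,v,w} → s.
Cell (r6,c7): row 6 has {r,s,u,v,w,x}; column 7 has {r,s,v,w} → t.
Cell (r7,c5): row 7 has {r,s,t,v,w}; column 5 has {s,t,u,v} → x.
Cell (r7,c7): row 7 has {r,s,t,v,w,x}; column 7 has {r,s,t,v,w} → u.
Cell (r1,c4): row 1 has {s,t,u,v}; column 4 has {r,s,t,u,x} → w.
Cell (r1,c5): row 1 has {s,t,u,v,w}; column 5 has {s,t,u,v,x} → r.
Cell (r2,c5): row 2 has {r,t,u,v}; column 5 has {r,s,t,u,v,x} → w.
Cell (r2,c6): row 2 has {r,t,u,v,w}; column 6 has {r,s,t,v,w} → x.
Cell (r3,c4): row 3 has {r,s,t}; column 4 has {r,s,t,u,w,x} → v.
Cell (r3,c6): row 3 has {r,s,t,v}; column 6 has {r,s,t,v,w,x} → u.
Cell (r3,c7): row 3 has {r,s,t,u,v}; column 7 has {r,s,t,u,v,w} → x.
Cell (r1,c2): row 1 has {r,s,t,u,v,w}; column 2 has {r,t,u,v} → x.
Cell (r2,c2): row 2 has {r,t,u,v,w,x}; column 2 has {r,t,u,v,x} → s.
Cell (r3,c2): row 3 has {r,s,t,u,v,x}; column 2 has {r,s,t,u,v,x} → w.

s x u w r t v / u s v t w x r / r w s v t u x / t u w x v r s / x r t u s v w / w v x r u s t / v t r s x w u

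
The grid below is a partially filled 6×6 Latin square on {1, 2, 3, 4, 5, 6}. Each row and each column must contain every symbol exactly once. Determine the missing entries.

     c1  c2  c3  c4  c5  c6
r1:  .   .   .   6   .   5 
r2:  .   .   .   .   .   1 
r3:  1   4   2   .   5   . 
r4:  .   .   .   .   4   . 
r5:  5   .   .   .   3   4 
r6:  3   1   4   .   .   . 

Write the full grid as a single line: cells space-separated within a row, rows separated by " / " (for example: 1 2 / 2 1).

4 2 3 6 1 5 / 6 3 5 4 2 1 / 1 4 2 3 5 6 / 2 5 6 1 4 3 / 5 6 1 2 3 4 / 3 1 4 5 6 2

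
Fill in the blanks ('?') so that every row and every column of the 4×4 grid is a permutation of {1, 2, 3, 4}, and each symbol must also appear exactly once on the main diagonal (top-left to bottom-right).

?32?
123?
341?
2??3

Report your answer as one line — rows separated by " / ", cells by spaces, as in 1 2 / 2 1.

4 3 2 1 / 1 2 3 4 / 3 4 1 2 / 2 1 4 3

Cell (r1,c1): row 1 has {2,3}; column 1 has {1,2,3}; the diagonal has {1,2,3} → 4.
Cell (r1,c4): row 1 has {2,3,4}; column 4 has {3} → 1.
Cell (r2,c4): row 2 has {1,2,3}; column 4 has {1,3} → 4.
Cell (r3,c4): row 3 has {1,3,4}; column 4 has {1,3,4} → 2.
Cell (r4,c2): row 4 has {2,3}; column 2 has {2,3,4} → 1.
Cell (r4,c3): row 4 has {1,2,3}; column 3 has {1,2,3} → 4.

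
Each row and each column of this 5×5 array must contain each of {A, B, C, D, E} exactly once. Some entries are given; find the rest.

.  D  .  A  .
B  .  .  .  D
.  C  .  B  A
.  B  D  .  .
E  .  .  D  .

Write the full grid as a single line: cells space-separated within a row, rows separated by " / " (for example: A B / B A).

(r1,c1): row 1 has {A,D}; column 1 has {B,E}, so it must be C.
(r3,c1): row 3 has {A,B,C}; column 1 has {B,C,E}, so it must be D.
(r3,c3): row 3 has {A,B,C,D}; column 3 has {D}, so it must be E.
(r4,c1): row 4 has {B,D}; column 1 has {B,C,D,E}, so it must be A.
(r5,c2): row 5 has {D,E}; column 2 has {B,C,D}, so it must be A.
(r1,c3): row 1 has {A,C,D}; column 3 has {D,E}, so it must be B.
(r1,c5): row 1 has {A,B,C,D}; column 5 has {A,D}, so it must be E.
(r2,c2): row 2 has {B,D}; column 2 has {A,B,C,D}, so it must be E.
(r2,c4): row 2 has {B,D,E}; column 4 has {A,B,D}, so it must be C.
(r4,c4): row 4 has {A,B,D}; column 4 has {A,B,C,D}, so it must be E.
(r4,c5): row 4 has {A,B,D,E}; column 5 has {A,D,E}, so it must be C.
(r5,c3): row 5 has {A,D,E}; column 3 has {B,D,E}, so it must be C.
(r5,c5): row 5 has {A,C,D,E}; column 5 has {A,C,D,E}, so it must be B.
(r2,c3): row 2 has {B,C,D,E}; column 3 has {B,C,D,E}, so it must be A.

C D B A E / B E A C D / D C E B A / A B D E C / E A C D B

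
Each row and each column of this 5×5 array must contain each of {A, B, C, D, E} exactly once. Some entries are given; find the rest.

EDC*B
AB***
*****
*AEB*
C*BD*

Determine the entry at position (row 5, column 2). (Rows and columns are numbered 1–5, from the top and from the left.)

E

At row 1, column 4: row 1 has {B,C,D,E}; column 4 has {B,D}; that leaves A.
At row 2, column 3: row 2 has {A,B}; column 3 has {B,C,E}; that leaves D.
At row 3, column 3: row 3 is empty so far; column 3 has {B,C,D,E}; that leaves A.
At row 4, column 1: row 4 has {A,B,E}; column 1 has {A,C,E}; that leaves D.
At row 4, column 5: row 4 has {A,B,D,E}; column 5 has {B}; that leaves C.
At row 5, column 2: row 5 has {B,C,D}; column 2 has {A,B,D}; that leaves E.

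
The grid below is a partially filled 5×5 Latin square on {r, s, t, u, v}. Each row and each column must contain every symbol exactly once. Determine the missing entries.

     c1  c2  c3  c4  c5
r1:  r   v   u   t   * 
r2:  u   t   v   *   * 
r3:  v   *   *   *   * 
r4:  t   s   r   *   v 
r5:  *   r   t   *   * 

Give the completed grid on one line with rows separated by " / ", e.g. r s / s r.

r v u t s / u t v s r / v u s r t / t s r u v / s r t v u

(r1,c5) = s
(r2,c5) = r
(r3,c2) = u
(r3,c3) = s
(r3,c4) = r
(r3,c5) = t
(r4,c4) = u
(r5,c1) = s
(r5,c4) = v
(r5,c5) = u
(r2,c4) = s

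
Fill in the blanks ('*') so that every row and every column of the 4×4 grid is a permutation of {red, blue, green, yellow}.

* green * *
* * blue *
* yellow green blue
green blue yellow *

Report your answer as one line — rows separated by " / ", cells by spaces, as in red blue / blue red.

blue green red yellow / yellow red blue green / red yellow green blue / green blue yellow red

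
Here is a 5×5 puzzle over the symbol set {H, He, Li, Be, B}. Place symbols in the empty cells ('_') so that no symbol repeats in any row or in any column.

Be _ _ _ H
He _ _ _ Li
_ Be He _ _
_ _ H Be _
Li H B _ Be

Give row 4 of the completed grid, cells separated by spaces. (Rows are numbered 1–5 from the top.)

B Li H Be He

(r1,c3) = Li
(r2,c2) = B
(r2,c3) = Be
(r2,c4) = H
(r3,c5) = B
(r4,c1) = B
(r4,c5) = He
(r5,c4) = He
(r1,c2) = He
(r1,c4) = B
(r3,c1) = H
(r3,c4) = Li
(r4,c2) = Li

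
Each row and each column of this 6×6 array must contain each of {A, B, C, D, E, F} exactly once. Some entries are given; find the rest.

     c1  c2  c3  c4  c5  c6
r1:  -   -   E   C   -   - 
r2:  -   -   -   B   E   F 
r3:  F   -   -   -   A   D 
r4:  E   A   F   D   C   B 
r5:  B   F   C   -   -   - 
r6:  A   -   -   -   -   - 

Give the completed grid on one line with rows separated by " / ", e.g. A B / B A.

D B E C F A / C D A B E F / F C B E A D / E A F D C B / B F C A D E / A E D F B C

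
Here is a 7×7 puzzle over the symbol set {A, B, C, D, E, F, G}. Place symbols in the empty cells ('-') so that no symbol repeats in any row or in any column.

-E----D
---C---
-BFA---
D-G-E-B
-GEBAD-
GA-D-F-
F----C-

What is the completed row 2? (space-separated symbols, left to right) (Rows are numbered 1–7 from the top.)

B F D C G E A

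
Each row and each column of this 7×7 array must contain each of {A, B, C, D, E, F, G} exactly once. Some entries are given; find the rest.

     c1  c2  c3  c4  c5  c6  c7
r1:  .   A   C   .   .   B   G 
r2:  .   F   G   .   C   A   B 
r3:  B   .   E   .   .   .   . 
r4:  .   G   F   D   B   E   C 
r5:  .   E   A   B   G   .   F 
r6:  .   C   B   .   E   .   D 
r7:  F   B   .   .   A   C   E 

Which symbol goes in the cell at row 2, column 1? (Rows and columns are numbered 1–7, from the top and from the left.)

At row 2, column 4: row 2 has {A,B,C,F,G}; column 4 has {B,D}; that leaves E.
At row 3, column 2: row 3 has {B,E}; column 2 has {A,B,C,E,F,G}; that leaves D.
At row 3, column 5: row 3 has {B,D,E}; column 5 has {A,B,C,E,G}; that leaves F.
At row 3, column 6: row 3 has {B,D,E,F}; column 6 has {A,B,C,E}; that leaves G.
At row 3, column 7: row 3 has {B,D,E,F,G}; column 7 has {B,C,D,E,F,G}; that leaves A.
At row 4, column 1: row 4 has {B,C,D,E,F,G}; column 1 has {B,F}; that leaves A.
At row 5, column 6: row 5 has {A,B,E,F,G}; column 6 has {A,B,C,E,G}; that leaves D.
At row 6, column 1: row 6 has {B,C,D,E}; column 1 has {A,B,F}; that leaves G.
At row 6, column 6: row 6 has {B,C,D,E,G}; column 6 has {A,B,C,D,E,G}; that leaves F.
At row 7, column 3: row 7 has {A,B,C,E,F}; column 3 has {A,B,C,E,F,G}; that leaves D.
At row 7, column 4: row 7 has {A,B,C,D,E,F}; column 4 has {B,D,E}; that leaves G.
At row 1, column 4: row 1 has {A,B,C,G}; column 4 has {B,D,E,G}; that leaves F.
At row 1, column 5: row 1 has {A,B,C,F,G}; column 5 has {A,B,C,E,F,G}; that leaves D.
At row 2, column 1: row 2 has {A,B,C,E,F,G}; column 1 has {A,B,F,G}; that leaves D.

D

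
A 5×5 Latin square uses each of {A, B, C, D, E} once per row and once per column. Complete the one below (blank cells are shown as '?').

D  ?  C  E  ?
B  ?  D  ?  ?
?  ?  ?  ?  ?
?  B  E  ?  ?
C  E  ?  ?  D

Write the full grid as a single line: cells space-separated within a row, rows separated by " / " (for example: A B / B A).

D A C E B / B C D A E / E D B C A / A B E D C / C E A B D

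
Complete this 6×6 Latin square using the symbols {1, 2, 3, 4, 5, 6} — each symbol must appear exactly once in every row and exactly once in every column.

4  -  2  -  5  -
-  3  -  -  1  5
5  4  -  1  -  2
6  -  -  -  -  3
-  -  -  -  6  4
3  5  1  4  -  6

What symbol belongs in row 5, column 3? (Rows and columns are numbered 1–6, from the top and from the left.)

3

(r1,c6) = 1
(r2,c1) = 2
(r2,c4) = 6
(r3,c5) = 3
(r5,c1) = 1
(r5,c2) = 2
(r6,c5) = 2
(r1,c2) = 6
(r1,c4) = 3
(r2,c3) = 4
(r3,c3) = 6
(r4,c2) = 1
(r4,c3) = 5
(r4,c4) = 2
(r4,c5) = 4
(r5,c3) = 3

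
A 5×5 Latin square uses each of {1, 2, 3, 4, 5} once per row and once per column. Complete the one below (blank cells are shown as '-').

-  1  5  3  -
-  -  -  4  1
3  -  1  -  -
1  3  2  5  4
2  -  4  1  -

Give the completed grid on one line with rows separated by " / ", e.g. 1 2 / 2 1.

4 1 5 3 2 / 5 2 3 4 1 / 3 4 1 2 5 / 1 3 2 5 4 / 2 5 4 1 3

Cell (r1,c1): row 1 has {1,3,5}; column 1 has {1,2,3} → 4.
Cell (r1,c5): row 1 has {1,3,4,5}; column 5 has {1,4} → 2.
Cell (r2,c1): row 2 has {1,4}; column 1 has {1,2,3,4} → 5.
Cell (r2,c2): row 2 has {1,4,5}; column 2 has {1,3} → 2.
Cell (r2,c3): row 2 has {1,2,4,5}; column 3 has {1,2,4,5} → 3.
Cell (r3,c4): row 3 has {1,3}; column 4 has {1,3,4,5} → 2.
Cell (r3,c5): row 3 has {1,2,3}; column 5 has {1,2,4} → 5.
Cell (r5,c2): row 5 has {1,2,4}; column 2 has {1,2,3} → 5.
Cell (r5,c5): row 5 has {1,2,4,5}; column 5 has {1,2,4,5} → 3.
Cell (r3,c2): row 3 has {1,2,3,5}; column 2 has {1,2,3,5} → 4.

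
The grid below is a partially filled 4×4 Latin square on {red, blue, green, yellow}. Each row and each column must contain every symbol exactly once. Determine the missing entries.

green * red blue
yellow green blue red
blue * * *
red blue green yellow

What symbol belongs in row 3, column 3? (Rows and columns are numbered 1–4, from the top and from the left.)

(r1,c2) = yellow
(r3,c2) = red
(r3,c3) = yellow

yellow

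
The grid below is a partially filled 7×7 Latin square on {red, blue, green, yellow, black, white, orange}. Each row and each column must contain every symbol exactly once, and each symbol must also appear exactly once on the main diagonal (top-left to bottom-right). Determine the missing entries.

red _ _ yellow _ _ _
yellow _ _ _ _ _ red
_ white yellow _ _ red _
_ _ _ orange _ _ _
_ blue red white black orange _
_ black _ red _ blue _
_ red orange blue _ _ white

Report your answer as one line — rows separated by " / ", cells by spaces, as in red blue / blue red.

red orange black yellow white green blue / yellow green blue black orange white red / orange white yellow green blue red black / blue yellow white orange red black green / green blue red white black orange yellow / white black green red yellow blue orange / black red orange blue green yellow white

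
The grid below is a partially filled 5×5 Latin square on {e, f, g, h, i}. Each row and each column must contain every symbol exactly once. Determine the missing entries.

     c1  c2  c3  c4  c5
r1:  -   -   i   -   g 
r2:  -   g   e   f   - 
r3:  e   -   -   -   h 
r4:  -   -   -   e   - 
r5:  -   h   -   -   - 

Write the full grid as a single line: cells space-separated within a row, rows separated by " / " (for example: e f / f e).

f e i h g / h g e f i / e f g i h / g i h e f / i h f g e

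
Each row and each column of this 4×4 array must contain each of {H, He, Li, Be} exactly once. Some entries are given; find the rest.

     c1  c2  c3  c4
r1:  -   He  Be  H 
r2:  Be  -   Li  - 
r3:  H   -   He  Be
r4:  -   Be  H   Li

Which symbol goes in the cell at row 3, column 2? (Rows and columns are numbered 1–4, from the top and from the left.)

(r1,c1): row 1 has {H,He,Be}; column 1 has {H,Be}, so it must be Li.
(r2,c2): row 2 has {Li,Be}; column 2 has {He,Be}, so it must be H.
(r2,c4): row 2 has {H,Li,Be}; column 4 has {H,Li,Be}, so it must be He.
(r3,c2): row 3 has {H,He,Be}; column 2 has {H,He,Be}, so it must be Li.

Li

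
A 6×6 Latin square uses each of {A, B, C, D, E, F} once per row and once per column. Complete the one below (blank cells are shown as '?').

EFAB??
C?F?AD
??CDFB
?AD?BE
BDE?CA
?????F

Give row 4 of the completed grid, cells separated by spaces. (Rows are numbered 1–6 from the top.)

F A D C B E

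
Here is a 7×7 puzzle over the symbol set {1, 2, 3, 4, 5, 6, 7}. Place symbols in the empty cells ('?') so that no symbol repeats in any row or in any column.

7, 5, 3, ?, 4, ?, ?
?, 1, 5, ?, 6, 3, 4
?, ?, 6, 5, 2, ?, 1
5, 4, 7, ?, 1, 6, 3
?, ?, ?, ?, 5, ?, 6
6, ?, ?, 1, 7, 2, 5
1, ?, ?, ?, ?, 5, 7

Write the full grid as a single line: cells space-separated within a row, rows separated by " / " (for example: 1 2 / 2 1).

7 5 3 6 4 1 2 / 2 1 5 7 6 3 4 / 3 7 6 5 2 4 1 / 5 4 7 2 1 6 3 / 4 2 1 3 5 7 6 / 6 3 4 1 7 2 5 / 1 6 2 4 3 5 7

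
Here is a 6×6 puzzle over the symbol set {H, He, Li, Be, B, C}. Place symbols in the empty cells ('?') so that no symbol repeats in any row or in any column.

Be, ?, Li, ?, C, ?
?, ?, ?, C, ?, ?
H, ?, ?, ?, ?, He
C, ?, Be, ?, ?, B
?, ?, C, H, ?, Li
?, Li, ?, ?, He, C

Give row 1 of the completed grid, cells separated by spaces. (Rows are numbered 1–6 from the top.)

Be He Li B C H

(r1,c6): row 1 has {Li,Be,C}; column 6 has {He,Li,B,C}, so it must be H.
(r2,c6): row 2 has {C}; column 6 has {H,He,Li,B,C}, so it must be Be.
(r3,c3): row 3 has {H,He}; column 3 has {Li,Be,C}, so it must be B.
(r6,c1): row 6 has {He,Li,C}; column 1 has {H,Be,C}, so it must be B.
(r6,c3): row 6 has {He,Li,B,C}; column 3 has {Li,Be,B,C}, so it must be H.
(r6,c4): row 6 has {H,He,Li,B,C}; column 4 has {H,C}, so it must be Be.
(r2,c3): row 2 has {Be,C}; column 3 has {H,Li,Be,B,C}, so it must be He.
(r3,c4): row 3 has {H,He,B}; column 4 has {H,Be,C}, so it must be Li.
(r3,c5): row 3 has {H,He,Li,B}; column 5 has {He,C}, so it must be Be.
(r4,c4): row 4 has {Be,B,C}; column 4 has {H,Li,Be,C}, so it must be He.
(r5,c1): row 5 has {H,Li,C}; column 1 has {H,Be,B,C}, so it must be He.
(r5,c5): row 5 has {H,He,Li,C}; column 5 has {He,Be,C}, so it must be B.
(r1,c4): row 1 has {H,Li,Be,C}; column 4 has {H,He,Li,Be,C}, so it must be B.
(r2,c1): row 2 has {He,Be,C}; column 1 has {H,He,Be,B,C}, so it must be Li.
(r2,c5): row 2 has {He,Li,Be,C}; column 5 has {He,Be,B,C}, so it must be H.
(r3,c2): row 3 has {H,He,Li,Be,B}; column 2 has {Li}, so it must be C.
(r4,c2): row 4 has {He,Be,B,C}; column 2 has {Li,C}, so it must be H.
(r4,c5): row 4 has {H,He,Be,B,C}; column 5 has {H,He,Be,B,C}, so it must be Li.
(r5,c2): row 5 has {H,He,Li,B,C}; column 2 has {H,Li,C}, so it must be Be.
(r1,c2): row 1 has {H,Li,Be,B,C}; column 2 has {H,Li,Be,C}, so it must be He.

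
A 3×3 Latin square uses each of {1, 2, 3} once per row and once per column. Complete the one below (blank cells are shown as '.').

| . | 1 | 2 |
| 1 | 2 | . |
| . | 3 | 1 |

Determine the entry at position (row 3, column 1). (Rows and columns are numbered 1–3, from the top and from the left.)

2

(r1,c1) = 3
(r2,c3) = 3
(r3,c1) = 2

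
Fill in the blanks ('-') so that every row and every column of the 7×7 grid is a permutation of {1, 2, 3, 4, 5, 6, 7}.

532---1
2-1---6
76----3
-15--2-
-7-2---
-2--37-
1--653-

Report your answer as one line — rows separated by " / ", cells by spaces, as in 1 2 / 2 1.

5 3 2 7 4 6 1 / 2 5 1 3 7 4 6 / 7 6 4 5 2 1 3 / 3 1 5 4 6 2 7 / 6 7 3 2 1 5 4 / 4 2 6 1 3 7 5 / 1 4 7 6 5 3 2

(r3,c3) = 4
(r6,c3) = 6
(r7,c2) = 4
(r7,c3) = 7
(r7,c7) = 2
(r2,c2) = 5
(r2,c6) = 4
(r5,c3) = 3
(r6,c1) = 4
(r6,c7) = 5
(r1,c6) = 6
(r2,c5) = 7
(r5,c1) = 6
(r5,c7) = 4
(r6,c4) = 1
(r1,c5) = 4
(r2,c4) = 3
(r3,c4) = 5
(r3,c6) = 1
(r4,c1) = 3
(r4,c5) = 6
(r4,c7) = 7
(r5,c5) = 1
(r5,c6) = 5
(r1,c4) = 7
(r3,c5) = 2
(r4,c4) = 4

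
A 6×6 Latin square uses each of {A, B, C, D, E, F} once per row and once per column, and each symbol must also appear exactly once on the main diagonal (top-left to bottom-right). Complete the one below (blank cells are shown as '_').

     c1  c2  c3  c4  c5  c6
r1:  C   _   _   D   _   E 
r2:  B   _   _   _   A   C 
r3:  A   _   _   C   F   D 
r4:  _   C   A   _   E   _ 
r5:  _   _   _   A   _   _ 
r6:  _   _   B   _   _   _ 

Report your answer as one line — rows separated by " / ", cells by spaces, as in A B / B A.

C A F D B E / B F D E A C / A B E C F D / D C A B E F / F E C A D B / E D B F C A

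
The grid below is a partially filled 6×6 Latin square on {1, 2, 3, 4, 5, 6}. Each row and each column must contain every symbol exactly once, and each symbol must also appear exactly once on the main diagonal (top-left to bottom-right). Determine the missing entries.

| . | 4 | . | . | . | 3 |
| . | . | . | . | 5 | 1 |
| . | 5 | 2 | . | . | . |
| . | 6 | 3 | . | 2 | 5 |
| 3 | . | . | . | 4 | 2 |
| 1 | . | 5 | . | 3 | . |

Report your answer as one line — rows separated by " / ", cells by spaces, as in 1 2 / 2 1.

5 4 1 2 6 3 / 2 3 4 6 5 1 / 6 5 2 3 1 4 / 4 6 3 1 2 5 / 3 1 6 5 4 2 / 1 2 5 4 3 6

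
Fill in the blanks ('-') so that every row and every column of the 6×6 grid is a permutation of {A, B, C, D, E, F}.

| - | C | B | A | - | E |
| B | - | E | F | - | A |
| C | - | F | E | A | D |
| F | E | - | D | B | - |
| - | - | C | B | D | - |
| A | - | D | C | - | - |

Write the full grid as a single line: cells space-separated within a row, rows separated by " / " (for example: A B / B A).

D C B A F E / B D E F C A / C B F E A D / F E A D B C / E A C B D F / A F D C E B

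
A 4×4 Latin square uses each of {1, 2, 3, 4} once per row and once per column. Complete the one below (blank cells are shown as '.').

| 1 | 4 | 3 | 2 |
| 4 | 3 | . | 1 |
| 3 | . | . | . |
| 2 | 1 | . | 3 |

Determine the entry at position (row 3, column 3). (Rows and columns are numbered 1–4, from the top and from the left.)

(r2,c3) = 2
(r3,c2) = 2
(r3,c4) = 4
(r4,c3) = 4
(r3,c3) = 1

1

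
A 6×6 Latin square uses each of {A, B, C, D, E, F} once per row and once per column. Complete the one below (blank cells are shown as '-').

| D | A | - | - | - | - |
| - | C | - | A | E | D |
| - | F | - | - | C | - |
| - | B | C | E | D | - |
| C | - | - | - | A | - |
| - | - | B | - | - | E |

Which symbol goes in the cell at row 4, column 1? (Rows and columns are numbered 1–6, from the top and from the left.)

Cell (r2,c3): row 2 has {A,C,D,E}; column 3 has {B,C} → F.
Cell (r6,c2): row 6 has {B,E}; column 2 has {A,B,C,F} → D.
Cell (r6,c5): row 6 has {B,D,E}; column 5 has {A,C,D,E} → F.
Cell (r1,c3): row 1 has {A,D}; column 3 has {B,C,F} → E.
Cell (r1,c5): row 1 has {A,D,E}; column 5 has {A,C,D,E,F} → B.
Cell (r2,c1): row 2 has {A,C,D,E,F}; column 1 has {C,D} → B.
Cell (r5,c2): row 5 has {A,C}; column 2 has {A,B,C,D,F} → E.
Cell (r5,c3): row 5 has {A,C,E}; column 3 has {B,C,E,F} → D.
Cell (r6,c1): row 6 has {B,D,E,F}; column 1 has {B,C,D} → A.
Cell (r6,c4): row 6 has {A,B,D,E,F}; column 4 has {A,E} → C.
Cell (r1,c4): row 1 has {A,B,D,E}; column 4 has {A,C,E} → F.
Cell (r1,c6): row 1 has {A,B,D,E,F}; column 6 has {D,E} → C.
Cell (r3,c1): row 3 has {C,F}; column 1 has {A,B,C,D} → E.
Cell (r3,c3): row 3 has {C,E,F}; column 3 has {B,C,D,E,F} → A.
Cell (r3,c6): row 3 has {A,C,E,F}; column 6 has {C,D,E} → B.
Cell (r4,c1): row 4 has {B,C,D,E}; column 1 has {A,B,C,D,E} → F.

F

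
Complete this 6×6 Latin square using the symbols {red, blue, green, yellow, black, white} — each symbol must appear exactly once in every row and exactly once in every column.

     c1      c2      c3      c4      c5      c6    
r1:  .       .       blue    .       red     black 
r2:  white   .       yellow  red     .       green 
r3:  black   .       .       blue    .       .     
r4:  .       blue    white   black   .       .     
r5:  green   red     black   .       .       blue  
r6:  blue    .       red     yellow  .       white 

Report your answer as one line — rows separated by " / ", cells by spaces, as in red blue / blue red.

Cell (r1,c1): row 1 has {red,blue,black}; column 1 has {blue,green,black,white} → yellow.
Cell (r2,c2): row 2 has {red,green,yellow,white}; column 2 has {red,blue} → black.
Cell (r2,c5): row 2 has {red,green,yellow,black,white}; column 5 has {red} → blue.
Cell (r3,c3): row 3 has {blue,black}; column 3 has {red,blue,yellow,black,white} → green.
Cell (r4,c1): row 4 has {blue,black,white}; column 1 has {blue,green,yellow,black,white} → red.
Cell (r4,c6): row 4 has {red,blue,black,white}; column 6 has {blue,green,black,white} → yellow.
Cell (r5,c4): row 5 has {red,blue,green,black}; column 4 has {red,blue,yellow,black} → white.
Cell (r5,c5): row 5 has {red,blue,green,black,white}; column 5 has {red,blue} → yellow.
Cell (r6,c2): row 6 has {red,blue,yellow,white}; column 2 has {red,blue,black} → green.
Cell (r6,c5): row 6 has {red,blue,green,yellow,white}; column 5 has {red,blue,yellow} → black.
Cell (r1,c2): row 1 has {red,blue,yellow,black}; column 2 has {red,blue,green,black} → white.
Cell (r1,c4): row 1 has {red,blue,yellow,black,white}; column 4 has {red,blue,yellow,black,white} → green.
Cell (r3,c2): row 3 has {blue,green,black}; column 2 has {red,blue,green,black,white} → yellow.
Cell (r3,c5): row 3 has {blue,green,yellow,black}; column 5 has {red,blue,yellow,black} → white.
Cell (r3,c6): row 3 has {blue,green,yellow,black,white}; column 6 has {blue,green,yellow,black,white} → red.
Cell (r4,c5): row 4 has {red,blue,yellow,black,white}; column 5 has {red,blue,yellow,black,white} → green.

yellow white blue green red black / white black yellow red blue green / black yellow green blue white red / red blue white black green yellow / green red black white yellow blue / blue green red yellow black white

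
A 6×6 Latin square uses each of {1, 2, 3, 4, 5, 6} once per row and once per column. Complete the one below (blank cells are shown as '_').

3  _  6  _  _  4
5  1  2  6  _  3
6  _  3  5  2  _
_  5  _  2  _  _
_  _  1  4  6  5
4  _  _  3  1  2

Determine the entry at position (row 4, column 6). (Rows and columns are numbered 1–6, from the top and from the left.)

(r1,c2) = 2
(r1,c4) = 1
(r1,c5) = 5
(r2,c5) = 4
(r3,c2) = 4
(r3,c6) = 1
(r4,c1) = 1
(r4,c3) = 4
(r4,c5) = 3
(r4,c6) = 6

6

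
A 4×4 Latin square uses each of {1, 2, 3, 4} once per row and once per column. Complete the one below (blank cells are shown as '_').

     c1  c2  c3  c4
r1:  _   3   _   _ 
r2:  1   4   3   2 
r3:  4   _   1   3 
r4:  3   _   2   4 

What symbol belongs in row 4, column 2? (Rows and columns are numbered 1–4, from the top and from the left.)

1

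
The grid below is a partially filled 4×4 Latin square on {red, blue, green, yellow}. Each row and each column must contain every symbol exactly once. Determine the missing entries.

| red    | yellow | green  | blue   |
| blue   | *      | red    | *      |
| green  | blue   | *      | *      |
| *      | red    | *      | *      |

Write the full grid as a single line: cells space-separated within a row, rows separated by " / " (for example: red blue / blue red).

red yellow green blue / blue green red yellow / green blue yellow red / yellow red blue green

Cell (r2,c2): row 2 has {red,blue}; column 2 has {red,blue,yellow} → green.
Cell (r2,c4): row 2 has {red,blue,green}; column 4 has {blue} → yellow.
Cell (r3,c3): row 3 has {blue,green}; column 3 has {red,green} → yellow.
Cell (r3,c4): row 3 has {blue,green,yellow}; column 4 has {blue,yellow} → red.
Cell (r4,c1): row 4 has {red}; column 1 has {red,blue,green} → yellow.
Cell (r4,c3): row 4 has {red,yellow}; column 3 has {red,green,yellow} → blue.
Cell (r4,c4): row 4 has {red,blue,yellow}; column 4 has {red,blue,yellow} → green.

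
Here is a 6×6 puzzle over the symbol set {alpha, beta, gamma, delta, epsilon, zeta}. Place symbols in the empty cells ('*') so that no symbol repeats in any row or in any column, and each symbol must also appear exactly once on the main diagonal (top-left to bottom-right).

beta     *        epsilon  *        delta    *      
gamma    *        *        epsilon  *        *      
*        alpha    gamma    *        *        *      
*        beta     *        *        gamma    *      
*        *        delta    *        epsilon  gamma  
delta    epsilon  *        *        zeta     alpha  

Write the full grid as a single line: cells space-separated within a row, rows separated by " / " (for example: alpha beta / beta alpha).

beta gamma epsilon alpha delta zeta / gamma delta zeta epsilon alpha beta / zeta alpha gamma delta beta epsilon / epsilon beta alpha zeta gamma delta / alpha zeta delta beta epsilon gamma / delta epsilon beta gamma zeta alpha

Cell (r1,c6): row 1 has {beta,delta,epsilon}; column 6 has {alpha,gamma} → zeta.
Cell (r3,c5): row 3 has {alpha,gamma}; column 5 has {gamma,delta,epsilon,zeta} → beta.
Cell (r5,c2): row 5 has {gamma,delta,epsilon}; column 2 has {alpha,beta,epsilon} → zeta.
Cell (r6,c3): row 6 has {alpha,delta,epsilon,zeta}; column 3 has {gamma,delta,epsilon} → beta.
Cell (r6,c4): row 6 has {alpha,beta,delta,epsilon,zeta}; column 4 has {epsilon} → gamma.
Cell (r1,c2): row 1 has {beta,delta,epsilon,zeta}; column 2 has {alpha,beta,epsilon,zeta} → gamma.
Cell (r1,c4): row 1 has {beta,gamma,delta,epsilon,zeta}; column 4 has {gamma,epsilon} → alpha.
Cell (r2,c2): row 2 has {gamma,epsilon}; column 2 has {alpha,beta,gamma,epsilon,zeta}; the diagonal has {alpha,beta,gamma,epsilon} → delta.
Cell (r2,c5): row 2 has {gamma,delta,epsilon}; column 5 has {beta,gamma,delta,epsilon,zeta} → alpha.
Cell (r2,c6): row 2 has {alpha,gamma,delta,epsilon}; column 6 has {alpha,gamma,zeta} → beta.
Cell (r4,c4): row 4 has {beta,gamma}; column 4 has {alpha,gamma,epsilon}; the diagonal has {alpha,beta,gamma,delta,epsilon} → zeta.
Cell (r5,c1): row 5 has {gamma,delta,epsilon,zeta}; column 1 has {beta,gamma,delta} → alpha.
Cell (r5,c4): row 5 has {alpha,gamma,delta,epsilon,zeta}; column 4 has {alpha,gamma,epsilon,zeta} → beta.
Cell (r2,c3): row 2 has {alpha,beta,gamma,delta,epsilon}; column 3 has {beta,gamma,delta,epsilon} → zeta.
Cell (r3,c4): row 3 has {alpha,beta,gamma}; column 4 has {alpha,beta,gamma,epsilon,zeta} → delta.
Cell (r3,c6): row 3 has {alpha,beta,gamma,delta}; column 6 has {alpha,beta,gamma,zeta} → epsilon.
Cell (r4,c1): row 4 has {beta,gamma,zeta}; column 1 has {alpha,beta,gamma,delta} → epsilon.
Cell (r4,c3): row 4 has {beta,gamma,epsilon,zeta}; column 3 has {beta,gamma,delta,epsilon,zeta} → alpha.
Cell (r4,c6): row 4 has {alpha,beta,gamma,epsilon,zeta}; column 6 has {alpha,beta,gamma,epsilon,zeta} → delta.
Cell (r3,c1): row 3 has {alpha,beta,gamma,delta,epsilon}; column 1 has {alpha,beta,gamma,delta,epsilon} → zeta.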